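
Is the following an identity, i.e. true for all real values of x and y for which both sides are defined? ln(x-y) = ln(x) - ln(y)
Claim: ln(x-y) = ln(x) - ln(y).
Test a specific point where both sides are defined: x = 3, y = 2.
LHS = ln(x-y) ≈ 0.0000
RHS = ln(x) - ln(y) ≈ 0.4055
Since 0.0000 ≠ 0.4055, the equation fails at this point, so it cannot hold for all real values of x and y for which both sides are defined.
ln(x) - ln(y) = ln(x/y), not ln(x-y).

Conclusion: No, this is NOT an identity.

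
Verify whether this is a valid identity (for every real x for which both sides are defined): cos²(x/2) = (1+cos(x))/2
Claim: cos²(x/2) = (1+cos(x))/2.
Reasoning: Use cos(2θ) = 2cos²θ - 1 with θ = x/2: cos(x) = 2cos²(x/2) - 1. Solving for cos²(x/2) gives (1 + cos(x))/2.
So the two sides agree for every real x for which both sides are defined.

Conclusion: Yes, this is an identity.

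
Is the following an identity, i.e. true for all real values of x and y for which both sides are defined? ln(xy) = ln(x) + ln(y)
Yes, this is an identity.

Claim: ln(xy) = ln(x) + ln(y).
Reasoning: Both sides are simultaneously defined only when x, y > 0. Write x = e^p, y = e^q (p = ln x, q = ln y). Then xy = e^p · e^q = e^(p+q), so ln(xy) = p + q = ln(x) + ln(y).
So the two sides agree for all real values of x and y for which both sides are defined.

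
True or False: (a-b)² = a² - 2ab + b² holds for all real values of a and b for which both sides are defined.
True.

Claim: (a-b)² = a² - 2ab + b².
Reasoning: Expand: (a-b)² = (a-b)(a-b) = a·a - a·b - b·a + b·b = a² - 2ab + b².
So the two sides agree for all real values of a and b for which both sides are defined.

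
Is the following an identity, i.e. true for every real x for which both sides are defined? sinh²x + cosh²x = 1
No, this is NOT an identity.

Claim: sinh²x + cosh²x = 1.
Test a specific point where both sides are defined: x = 1/2.
LHS = sinh²x + cosh²x ≈ 1.5431
RHS = 1 ≈ 1.0000
Since 1.5431 ≠ 1.0000, the equation fails at this point, so it cannot hold for every real x for which both sides are defined.
The correct hyperbolic identity is cosh²x - sinh²x = 1 (a difference); the sum sinh²x + cosh²x equals cosh(2x).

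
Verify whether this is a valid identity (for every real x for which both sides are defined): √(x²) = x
Claim: √(x²) = x.
Test a specific point where both sides are defined: x = -3.
LHS = √(x²) ≈ 3.0000
RHS = x ≈ -3.0000
Since 3.0000 ≠ -3.0000, the equation fails at this point, so it cannot hold for every real x for which both sides are defined.
√(x²) = |x|, which differs from x whenever x < 0 (both sides are defined for every real x).

Conclusion: No, this is NOT an identity.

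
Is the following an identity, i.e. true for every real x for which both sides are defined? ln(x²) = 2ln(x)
Yes, this is an identity.

Claim: ln(x²) = 2ln(x).
Reasoning: The right side requires x > 0. For x > 0, x² = (e^(ln x))² = e^(2ln x), so ln(x²) = 2ln(x). (For x < 0 the right side is undefined, so those values are outside the claim.)
So the two sides agree for every real x for which both sides are defined.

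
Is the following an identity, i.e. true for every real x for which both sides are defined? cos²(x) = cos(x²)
No, this is NOT an identity.

Claim: cos²(x) = cos(x²).
Test a specific point where both sides are defined: x = π/2.
LHS = cos²(x) ≈ 0.0000
RHS = cos(x²) ≈ -0.7812
Since 0.0000 ≠ -0.7812, the equation fails at this point, so it cannot hold for every real x for which both sides are defined.
cos²(x) means (cos x)², squaring the output; cos(x²) squares the input. These are different functions.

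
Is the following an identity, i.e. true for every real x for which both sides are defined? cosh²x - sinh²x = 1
Claim: cosh²x - sinh²x = 1.
Reasoning: With cosh(x) = (e^x + e^-x)/2 and sinh(x) = (e^x - e^-x)/2: cosh²x = (e^(2x) + 2 + e^(-2x))/4 and sinh²x = (e^(2x) - 2 + e^(-2x))/4. Subtracting leaves 4/4 = 1.
So the two sides agree for every real x for which both sides are defined.

Conclusion: Yes, this is an identity.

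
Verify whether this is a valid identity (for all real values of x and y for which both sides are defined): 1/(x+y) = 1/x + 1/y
Claim: 1/(x+y) = 1/x + 1/y.
Test a specific point where both sides are defined: x = 1, y = 3/2.
LHS = 1/(x+y) ≈ 0.4000
RHS = 1/x + 1/y ≈ 1.6667
Since 0.4000 ≠ 1.6667, the equation fails at this point, so it cannot hold for all real values of x and y for which both sides are defined.
1/x + 1/y = (x+y)/(xy), which is not 1/(x+y).

Conclusion: No, this is NOT an identity.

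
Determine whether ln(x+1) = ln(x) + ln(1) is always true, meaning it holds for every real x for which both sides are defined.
No, this is NOT an identity.

Claim: ln(x+1) = ln(x) + ln(1).
Test a specific point where both sides are defined: x = 1/2.
LHS = ln(x+1) ≈ 0.4055
RHS = ln(x) + ln(1) ≈ -0.6931
Since 0.4055 ≠ -0.6931, the equation fails at this point, so it cannot hold for every real x for which both sides are defined.
ln(1) = 0, so the right side is just ln(x), which differs from ln(x+1).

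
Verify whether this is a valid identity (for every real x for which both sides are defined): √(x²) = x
Claim: √(x²) = x.
Test a specific point where both sides are defined: x = -2.
LHS = √(x²) ≈ 2.0000
RHS = x ≈ -2.0000
Since 2.0000 ≠ -2.0000, the equation fails at this point, so it cannot hold for every real x for which both sides are defined.
√(x²) = |x|, which differs from x whenever x < 0 (both sides are defined for every real x).

Conclusion: No, this is NOT an identity.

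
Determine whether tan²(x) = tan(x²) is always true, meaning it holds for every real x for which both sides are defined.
Claim: tan²(x) = tan(x²).
Test a specific point where both sides are defined: x = π/3.
LHS = tan²(x) ≈ 3.0000
RHS = tan(x²) ≈ 1.9485
Since 3.0000 ≠ 1.9485, the equation fails at this point, so it cannot hold for every real x for which both sides are defined.
tan²(x) means (tan x)², squaring the output; tan(x²) squares the input. These are different functions.

Conclusion: No, this is NOT an identity.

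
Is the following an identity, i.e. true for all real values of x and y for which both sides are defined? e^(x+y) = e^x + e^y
No, this is NOT an identity.

Claim: e^(x+y) = e^x + e^y.
Test a specific point where both sides are defined: x = -3, y = 3/2.
LHS = e^(x+y) ≈ 0.2231
RHS = e^x + e^y ≈ 4.5315
Since 0.2231 ≠ 4.5315, the equation fails at this point, so it cannot hold for all real values of x and y for which both sides are defined.
The correct rule is e^(x+y) = e^x · e^y (a product, not a sum).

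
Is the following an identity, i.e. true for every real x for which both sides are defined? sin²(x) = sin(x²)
Claim: sin²(x) = sin(x²).
Test a specific point where both sides are defined: x = π/4.
LHS = sin²(x) ≈ 0.5000
RHS = sin(x²) ≈ 0.5785
Since 0.5000 ≠ 0.5785, the equation fails at this point, so it cannot hold for every real x for which both sides are defined.
sin²(x) means (sin x)², squaring the output; sin(x²) squares the input. These are different functions.

Conclusion: No, this is NOT an identity.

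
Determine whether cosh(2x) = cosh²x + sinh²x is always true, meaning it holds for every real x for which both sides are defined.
Yes, this is an identity.

Claim: cosh(2x) = cosh²x + sinh²x.
Reasoning: cosh²x = (e^(2x) + 2 + e^(-2x))/4 and sinh²x = (e^(2x) - 2 + e^(-2x))/4. Adding gives (2e^(2x) + 2e^(-2x))/4 = (e^(2x) + e^(-2x))/2 = cosh(2x).
So the two sides agree for every real x for which both sides are defined.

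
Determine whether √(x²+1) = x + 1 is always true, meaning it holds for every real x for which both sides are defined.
No, this is NOT an identity.

Claim: √(x²+1) = x + 1.
Test a specific point where both sides are defined: x = 5.
LHS = √(x²+1) ≈ 5.0990
RHS = x + 1 ≈ 6.0000
Since 5.0990 ≠ 6.0000, the equation fails at this point, so it cannot hold for every real x for which both sides are defined.
(x+1)² = x² + 2x + 1 ≠ x² + 1 unless x = 0.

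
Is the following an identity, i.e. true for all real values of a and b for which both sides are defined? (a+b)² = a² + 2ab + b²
Yes, this is an identity.

Claim: (a+b)² = a² + 2ab + b².
Reasoning: Expand: (a+b)² = (a+b)(a+b) = a·a + a·b + b·a + b·b = a² + 2ab + b².
So the two sides agree for all real values of a and b for which both sides are defined.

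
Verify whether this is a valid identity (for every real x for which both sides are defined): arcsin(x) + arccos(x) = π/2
Claim: arcsin(x) + arccos(x) = π/2.
Reasoning: Both sides are defined for -1 ≤ x ≤ 1. Let θ = arcsin(x), so sin θ = x and θ ∈ [-π/2, π/2]. Then cos(π/2 - θ) = sin θ = x and π/2 - θ ∈ [0, π], which is exactly the range of arccos, so arccos(x) = π/2 - θ. Adding: arcsin(x) + arccos(x) = θ + (π/2 - θ) = π/2.
So the two sides agree for every real x for which both sides are defined.

Conclusion: Yes, this is an identity.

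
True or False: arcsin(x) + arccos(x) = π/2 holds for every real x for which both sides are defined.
Claim: arcsin(x) + arccos(x) = π/2.
Reasoning: Both sides are defined for -1 ≤ x ≤ 1. Let θ = arcsin(x), so sin θ = x and θ ∈ [-π/2, π/2]. Then cos(π/2 - θ) = sin θ = x and π/2 - θ ∈ [0, π], which is exactly the range of arccos, so arccos(x) = π/2 - θ. Adding: arcsin(x) + arccos(x) = θ + (π/2 - θ) = π/2.
So the two sides agree for every real x for which both sides are defined.

Conclusion: True.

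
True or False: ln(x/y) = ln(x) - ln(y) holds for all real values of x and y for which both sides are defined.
True.

Claim: ln(x/y) = ln(x) - ln(y).
Reasoning: Both sides are simultaneously defined only when x, y > 0. Write x = e^p, y = e^q. Then x/y = e^(p-q), so ln(x/y) = p - q = ln(x) - ln(y).
So the two sides agree for all real values of x and y for which both sides are defined.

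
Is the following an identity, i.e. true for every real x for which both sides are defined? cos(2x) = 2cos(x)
Claim: cos(2x) = 2cos(x).
Test a specific point where both sides are defined: x = -π/3.
LHS = cos(2x) ≈ -0.5000
RHS = 2cos(x) ≈ 1.0000
Since -0.5000 ≠ 1.0000, the equation fails at this point, so it cannot hold for every real x for which both sides are defined.
The correct double-angle formula is cos(2x) = cos²x - sin²x.

Conclusion: No, this is NOT an identity.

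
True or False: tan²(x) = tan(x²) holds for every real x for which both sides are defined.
Claim: tan²(x) = tan(x²).
Test a specific point where both sides are defined: x = -π/6.
LHS = tan²(x) ≈ 0.3333
RHS = tan(x²) ≈ 0.2812
Since 0.3333 ≠ 0.2812, the equation fails at this point, so it cannot hold for every real x for which both sides are defined.
tan²(x) means (tan x)², squaring the output; tan(x²) squares the input. These are different functions.

Conclusion: False.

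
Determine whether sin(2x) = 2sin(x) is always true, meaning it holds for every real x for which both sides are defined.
Claim: sin(2x) = 2sin(x).
Test a specific point where both sides are defined: x = -π/2.
LHS = sin(2x) ≈ 0.0000
RHS = 2sin(x) ≈ -2.0000
Since 0.0000 ≠ -2.0000, the equation fails at this point, so it cannot hold for every real x for which both sides are defined.
The correct double-angle formula is sin(2x) = 2sin(x)cos(x).

Conclusion: No, this is NOT an identity.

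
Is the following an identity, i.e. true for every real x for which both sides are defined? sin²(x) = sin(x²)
Claim: sin²(x) = sin(x²).
Test a specific point where both sides are defined: x = π/3.
LHS = sin²(x) ≈ 0.7500
RHS = sin(x²) ≈ 0.8897
Since 0.7500 ≠ 0.8897, the equation fails at this point, so it cannot hold for every real x for which both sides are defined.
sin²(x) means (sin x)², squaring the output; sin(x²) squares the input. These are different functions.

Conclusion: No, this is NOT an identity.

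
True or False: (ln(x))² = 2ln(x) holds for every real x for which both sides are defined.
False.

Claim: (ln(x))² = 2ln(x).
Test a specific point where both sides are defined: x = 1/2.
LHS = (ln(x))² ≈ 0.4805
RHS = 2ln(x) ≈ -1.3863
Since 0.4805 ≠ -1.3863, the equation fails at this point, so it cannot hold for every real x for which both sides are defined.
2ln(x) equals ln(x²), which is not the same as (ln x)².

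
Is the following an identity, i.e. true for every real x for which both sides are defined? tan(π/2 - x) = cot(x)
Claim: tan(π/2 - x) = cot(x).
Reasoning: tan(π/2 - x) = sin(π/2 - x)/cos(π/2 - x) = cos(x)/sin(x) = cot(x), using the cofunction identities sin(π/2 - x) = cos(x) and cos(π/2 - x) = sin(x).
So the two sides agree for every real x for which both sides are defined.

Conclusion: Yes, this is an identity.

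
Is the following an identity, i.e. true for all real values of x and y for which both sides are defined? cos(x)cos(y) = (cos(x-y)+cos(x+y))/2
Yes, this is an identity.

Claim: cos(x)cos(y) = (cos(x-y)+cos(x+y))/2.
Reasoning: cos(x-y) = cos(x)cos(y) + sin(x)sin(y) and cos(x+y) = cos(x)cos(y) - sin(x)sin(y). Adding, cos(x-y) + cos(x+y) = 2cos(x)cos(y); divide by 2.
So the two sides agree for all real values of x and y for which both sides are defined.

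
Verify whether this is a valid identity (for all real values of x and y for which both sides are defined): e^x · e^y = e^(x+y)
Claim: e^x · e^y = e^(x+y).
Reasoning: This is the law of exponents for a common base: multiplying powers adds exponents. E.g. from the series, (Σ x^j/j!)(Σ y^k/k!) = Σ_m (Σ_{j+k=m} x^j y^k/(j!k!)) = Σ_m (x+y)^m/m! by the binomial theorem.
So the two sides agree for all real values of x and y for which both sides are defined.

Conclusion: Yes, this is an identity.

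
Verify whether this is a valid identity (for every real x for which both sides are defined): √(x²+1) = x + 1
No, this is NOT an identity.

Claim: √(x²+1) = x + 1.
Test a specific point where both sides are defined: x = -3.
LHS = √(x²+1) ≈ 3.1623
RHS = x + 1 ≈ -2.0000
Since 3.1623 ≠ -2.0000, the equation fails at this point, so it cannot hold for every real x for which both sides are defined.
(x+1)² = x² + 2x + 1 ≠ x² + 1 unless x = 0.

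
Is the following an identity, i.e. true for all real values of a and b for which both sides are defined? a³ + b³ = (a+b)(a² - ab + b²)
Yes, this is an identity.

Claim: a³ + b³ = (a+b)(a² - ab + b²).
Reasoning: Expand the right side: (a+b)(a² - ab + b²) = a³ - a²b + ab² + a²b - ab² + b³ = a³ + b³ (the middle terms cancel in pairs).
So the two sides agree for all real values of a and b for which both sides are defined.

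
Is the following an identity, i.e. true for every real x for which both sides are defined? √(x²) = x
No, this is NOT an identity.

Claim: √(x²) = x.
Test a specific point where both sides are defined: x = -1.
LHS = √(x²) ≈ 1.0000
RHS = x ≈ -1.0000
Since 1.0000 ≠ -1.0000, the equation fails at this point, so it cannot hold for every real x for which both sides are defined.
√(x²) = |x|, which differs from x whenever x < 0 (both sides are defined for every real x).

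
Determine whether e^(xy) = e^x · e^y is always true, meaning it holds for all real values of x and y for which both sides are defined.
No, this is NOT an identity.

Claim: e^(xy) = e^x · e^y.
Test a specific point where both sides are defined: x = 4, y = -3.
LHS = e^(xy) ≈ 0.0000
RHS = e^x · e^y ≈ 2.7183
Since 0.0000 ≠ 2.7183, the equation fails at this point, so it cannot hold for all real values of x and y for which both sides are defined.
e^x · e^y = e^(x+y), not e^(xy).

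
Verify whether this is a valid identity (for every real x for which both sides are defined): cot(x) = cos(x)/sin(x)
Yes, this is an identity.

Claim: cot(x) = cos(x)/sin(x).
Reasoning: cot(x) is defined as 1/tan(x) = 1/(sin(x)/cos(x)) = cos(x)/sin(x), wherever sin(x) ≠ 0.
So the two sides agree for every real x for which both sides are defined.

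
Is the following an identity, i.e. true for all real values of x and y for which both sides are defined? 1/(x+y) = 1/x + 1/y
No, this is NOT an identity.

Claim: 1/(x+y) = 1/x + 1/y.
Test a specific point where both sides are defined: x = -2, y = 1/2.
LHS = 1/(x+y) ≈ -0.6667
RHS = 1/x + 1/y ≈ 1.5000
Since -0.6667 ≠ 1.5000, the equation fails at this point, so it cannot hold for all real values of x and y for which both sides are defined.
1/x + 1/y = (x+y)/(xy), which is not 1/(x+y).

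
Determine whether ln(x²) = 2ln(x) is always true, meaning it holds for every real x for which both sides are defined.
Yes, this is an identity.

Claim: ln(x²) = 2ln(x).
Reasoning: The right side requires x > 0. For x > 0, x² = (e^(ln x))² = e^(2ln x), so ln(x²) = 2ln(x). (For x < 0 the right side is undefined, so those values are outside the claim.)
So the two sides agree for every real x for which both sides are defined.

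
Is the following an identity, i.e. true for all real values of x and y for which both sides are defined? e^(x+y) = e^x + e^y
No, this is NOT an identity.

Claim: e^(x+y) = e^x + e^y.
Test a specific point where both sides are defined: x = -3, y = -2.
LHS = e^(x+y) ≈ 0.0067
RHS = e^x + e^y ≈ 0.1851
Since 0.0067 ≠ 0.1851, the equation fails at this point, so it cannot hold for all real values of x and y for which both sides are defined.
The correct rule is e^(x+y) = e^x · e^y (a product, not a sum).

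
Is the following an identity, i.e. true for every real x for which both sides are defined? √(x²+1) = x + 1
Claim: √(x²+1) = x + 1.
Test a specific point where both sides are defined: x = -2.
LHS = √(x²+1) ≈ 2.2361
RHS = x + 1 ≈ -1.0000
Since 2.2361 ≠ -1.0000, the equation fails at this point, so it cannot hold for every real x for which both sides are defined.
(x+1)² = x² + 2x + 1 ≠ x² + 1 unless x = 0.

Conclusion: No, this is NOT an identity.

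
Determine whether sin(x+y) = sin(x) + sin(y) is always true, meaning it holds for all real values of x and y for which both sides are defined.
No, this is NOT an identity.

Claim: sin(x+y) = sin(x) + sin(y).
Test a specific point where both sides are defined: x = -π/6, y = π/3.
LHS = sin(x+y) ≈ 0.5000
RHS = sin(x) + sin(y) ≈ 0.3660
Since 0.5000 ≠ 0.3660, the equation fails at this point, so it cannot hold for all real values of x and y for which both sides are defined.
The correct expansion is sin(x+y) = sin(x)cos(y) + cos(x)sin(y); sine is not additive.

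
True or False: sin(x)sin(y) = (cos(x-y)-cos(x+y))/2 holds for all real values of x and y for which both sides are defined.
True.

Claim: sin(x)sin(y) = (cos(x-y)-cos(x+y))/2.
Reasoning: cos(x-y) = cos(x)cos(y) + sin(x)sin(y) and cos(x+y) = cos(x)cos(y) - sin(x)sin(y). Subtracting, cos(x-y) - cos(x+y) = 2sin(x)sin(y); divide by 2.
So the two sides agree for all real values of x and y for which both sides are defined.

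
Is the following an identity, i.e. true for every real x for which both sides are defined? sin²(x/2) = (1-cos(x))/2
Yes, this is an identity.

Claim: sin²(x/2) = (1-cos(x))/2.
Reasoning: Use cos(2θ) = 1 - 2sin²θ with θ = x/2: cos(x) = 1 - 2sin²(x/2). Solving for sin²(x/2) gives (1 - cos(x))/2.
So the two sides agree for every real x for which both sides are defined.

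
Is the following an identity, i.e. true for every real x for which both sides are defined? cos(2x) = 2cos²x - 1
Claim: cos(2x) = 2cos²x - 1.
Reasoning: cos(2x) = cos²x - sin²x. Replace sin²x by 1 - cos²x: cos²x - (1 - cos²x) = 2cos²x - 1.
So the two sides agree for every real x for which both sides are defined.

Conclusion: Yes, this is an identity.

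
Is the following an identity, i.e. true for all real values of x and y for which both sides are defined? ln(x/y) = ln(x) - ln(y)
Yes, this is an identity.

Claim: ln(x/y) = ln(x) - ln(y).
Reasoning: Both sides are simultaneously defined only when x, y > 0. Write x = e^p, y = e^q. Then x/y = e^(p-q), so ln(x/y) = p - q = ln(x) - ln(y).
So the two sides agree for all real values of x and y for which both sides are defined.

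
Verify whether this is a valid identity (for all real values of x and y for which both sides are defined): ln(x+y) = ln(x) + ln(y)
Claim: ln(x+y) = ln(x) + ln(y).
Test a specific point where both sides are defined: x = 2, y = 3/2.
LHS = ln(x+y) ≈ 1.2528
RHS = ln(x) + ln(y) ≈ 1.0986
Since 1.2528 ≠ 1.0986, the equation fails at this point, so it cannot hold for all real values of x and y for which both sides are defined.
ln(x) + ln(y) = ln(xy), not ln(x+y).

Conclusion: No, this is NOT an identity.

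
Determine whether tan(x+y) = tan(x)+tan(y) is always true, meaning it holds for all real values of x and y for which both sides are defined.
Claim: tan(x+y) = tan(x)+tan(y).
Test a specific point where both sides are defined: x = 2π/3, y = π/6.
LHS = tan(x+y) ≈ -0.5774
RHS = tan(x)+tan(y) ≈ -1.1547
Since -0.5774 ≠ -1.1547, the equation fails at this point, so it cannot hold for all real values of x and y for which both sides are defined.
The correct formula is tan(x+y) = (tan(x) + tan(y))/(1 - tan(x)tan(y)).

Conclusion: No, this is NOT an identity.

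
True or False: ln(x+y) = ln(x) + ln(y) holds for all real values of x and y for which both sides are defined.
Claim: ln(x+y) = ln(x) + ln(y).
Test a specific point where both sides are defined: x = 3, y = 1/2.
LHS = ln(x+y) ≈ 1.2528
RHS = ln(x) + ln(y) ≈ 0.4055
Since 1.2528 ≠ 0.4055, the equation fails at this point, so it cannot hold for all real values of x and y for which both sides are defined.
ln(x) + ln(y) = ln(xy), not ln(x+y).

Conclusion: False.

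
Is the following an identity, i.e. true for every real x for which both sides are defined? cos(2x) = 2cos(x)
No, this is NOT an identity.

Claim: cos(2x) = 2cos(x).
Test a specific point where both sides are defined: x = -π/3.
LHS = cos(2x) ≈ -0.5000
RHS = 2cos(x) ≈ 1.0000
Since -0.5000 ≠ 1.0000, the equation fails at this point, so it cannot hold for every real x for which both sides are defined.
The correct double-angle formula is cos(2x) = cos²x - sin²x.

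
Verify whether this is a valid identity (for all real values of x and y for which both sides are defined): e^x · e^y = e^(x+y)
Yes, this is an identity.

Claim: e^x · e^y = e^(x+y).
Reasoning: This is the law of exponents for a common base: multiplying powers adds exponents. E.g. from the series, (Σ x^j/j!)(Σ y^k/k!) = Σ_m (Σ_{j+k=m} x^j y^k/(j!k!)) = Σ_m (x+y)^m/m! by the binomial theorem.
So the two sides agree for all real values of x and y for which both sides are defined.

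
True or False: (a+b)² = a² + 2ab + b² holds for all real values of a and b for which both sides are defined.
Claim: (a+b)² = a² + 2ab + b².
Reasoning: Expand: (a+b)² = (a+b)(a+b) = a·a + a·b + b·a + b·b = a² + 2ab + b².
So the two sides agree for all real values of a and b for which both sides are defined.

Conclusion: True.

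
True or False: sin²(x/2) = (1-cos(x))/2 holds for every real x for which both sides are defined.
True.

Claim: sin²(x/2) = (1-cos(x))/2.
Reasoning: Use cos(2θ) = 1 - 2sin²θ with θ = x/2: cos(x) = 1 - 2sin²(x/2). Solving for sin²(x/2) gives (1 - cos(x))/2.
So the two sides agree for every real x for which both sides are defined.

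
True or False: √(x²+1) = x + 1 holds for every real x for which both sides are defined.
False.

Claim: √(x²+1) = x + 1.
Test a specific point where both sides are defined: x = 2.
LHS = √(x²+1) ≈ 2.2361
RHS = x + 1 ≈ 3.0000
Since 2.2361 ≠ 3.0000, the equation fails at this point, so it cannot hold for every real x for which both sides are defined.
(x+1)² = x² + 2x + 1 ≠ x² + 1 unless x = 0.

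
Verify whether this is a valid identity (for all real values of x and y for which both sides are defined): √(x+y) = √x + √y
Claim: √(x+y) = √x + √y.
Test a specific point where both sides are defined: x = 3/2, y = 2.
LHS = √(x+y) ≈ 1.8708
RHS = √x + √y ≈ 2.6390
Since 1.8708 ≠ 2.6390, the equation fails at this point, so it cannot hold for all real values of x and y for which both sides are defined.
Squaring the right side gives x + 2√(xy) + y, not x + y.

Conclusion: No, this is NOT an identity.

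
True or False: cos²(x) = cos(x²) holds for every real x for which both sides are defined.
False.

Claim: cos²(x) = cos(x²).
Test a specific point where both sides are defined: x = π/3.
LHS = cos²(x) ≈ 0.2500
RHS = cos(x²) ≈ 0.4566
Since 0.2500 ≠ 0.4566, the equation fails at this point, so it cannot hold for every real x for which both sides are defined.
cos²(x) means (cos x)², squaring the output; cos(x²) squares the input. These are different functions.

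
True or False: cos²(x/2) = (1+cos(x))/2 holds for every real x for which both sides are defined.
True.

Claim: cos²(x/2) = (1+cos(x))/2.
Reasoning: Use cos(2θ) = 2cos²θ - 1 with θ = x/2: cos(x) = 2cos²(x/2) - 1. Solving for cos²(x/2) gives (1 + cos(x))/2.
So the two sides agree for every real x for which both sides are defined.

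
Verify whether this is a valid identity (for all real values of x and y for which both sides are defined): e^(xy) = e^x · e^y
No, this is NOT an identity.

Claim: e^(xy) = e^x · e^y.
Test a specific point where both sides are defined: x = 1, y = -1.
LHS = e^(xy) ≈ 0.3679
RHS = e^x · e^y ≈ 1.0000
Since 0.3679 ≠ 1.0000, the equation fails at this point, so it cannot hold for all real values of x and y for which both sides are defined.
e^x · e^y = e^(x+y), not e^(xy).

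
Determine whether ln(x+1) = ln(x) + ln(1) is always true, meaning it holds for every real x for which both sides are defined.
Claim: ln(x+1) = ln(x) + ln(1).
Test a specific point where both sides are defined: x = 5.
LHS = ln(x+1) ≈ 1.7918
RHS = ln(x) + ln(1) ≈ 1.6094
Since 1.7918 ≠ 1.6094, the equation fails at this point, so it cannot hold for every real x for which both sides are defined.
ln(1) = 0, so the right side is just ln(x), which differs from ln(x+1).

Conclusion: No, this is NOT an identity.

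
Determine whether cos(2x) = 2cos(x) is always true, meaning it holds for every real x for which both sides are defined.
Claim: cos(2x) = 2cos(x).
Test a specific point where both sides are defined: x = π/2.
LHS = cos(2x) ≈ -1.0000
RHS = 2cos(x) ≈ 0.0000
Since -1.0000 ≠ 0.0000, the equation fails at this point, so it cannot hold for every real x for which both sides are defined.
The correct double-angle formula is cos(2x) = cos²x - sin²x.

Conclusion: No, this is NOT an identity.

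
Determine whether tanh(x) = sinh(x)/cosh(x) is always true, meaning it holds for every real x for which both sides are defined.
Claim: tanh(x) = sinh(x)/cosh(x).
Reasoning: tanh(x) is defined as sinh(x)/cosh(x) = (e^x - e^-x)/(e^x + e^-x); cosh(x) ≥ 1 is never zero, so this holds for every real x.
So the two sides agree for every real x for which both sides are defined.

Conclusion: Yes, this is an identity.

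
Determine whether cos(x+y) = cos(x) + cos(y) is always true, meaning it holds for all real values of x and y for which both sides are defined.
No, this is NOT an identity.

Claim: cos(x+y) = cos(x) + cos(y).
Test a specific point where both sides are defined: x = 2π/3, y = 2π/3.
LHS = cos(x+y) ≈ -0.5000
RHS = cos(x) + cos(y) ≈ -1.0000
Since -0.5000 ≠ -1.0000, the equation fails at this point, so it cannot hold for all real values of x and y for which both sides are defined.
The correct expansion is cos(x+y) = cos(x)cos(y) - sin(x)sin(y); cosine is not additive.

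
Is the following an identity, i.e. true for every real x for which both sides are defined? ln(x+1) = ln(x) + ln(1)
Claim: ln(x+1) = ln(x) + ln(1).
Test a specific point where both sides are defined: x = 2.
LHS = ln(x+1) ≈ 1.0986
RHS = ln(x) + ln(1) ≈ 0.6931
Since 1.0986 ≠ 0.6931, the equation fails at this point, so it cannot hold for every real x for which both sides are defined.
ln(1) = 0, so the right side is just ln(x), which differs from ln(x+1).

Conclusion: No, this is NOT an identity.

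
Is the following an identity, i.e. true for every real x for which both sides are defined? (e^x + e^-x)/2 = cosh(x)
Claim: (e^x + e^-x)/2 = cosh(x).
Reasoning: This is exactly the definition of the hyperbolic cosine: cosh(x) := (e^x + e^-x)/2.
So the two sides agree for every real x for which both sides are defined.

Conclusion: Yes, this is an identity.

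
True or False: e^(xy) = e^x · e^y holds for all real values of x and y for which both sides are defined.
False.

Claim: e^(xy) = e^x · e^y.
Test a specific point where both sides are defined: x = 2, y = 3.
LHS = e^(xy) ≈ 403.4288
RHS = e^x · e^y ≈ 148.4132
Since 403.4288 ≠ 148.4132, the equation fails at this point, so it cannot hold for all real values of x and y for which both sides are defined.
e^x · e^y = e^(x+y), not e^(xy).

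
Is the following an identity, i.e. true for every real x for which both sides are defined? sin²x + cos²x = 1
Yes, this is an identity.

Claim: sin²x + cos²x = 1.
Reasoning: The point (cos x, sin x) lies on the unit circle X² + Y² = 1, so cos²x + sin²x = 1 for every real x.
So the two sides agree for every real x for which both sides are defined.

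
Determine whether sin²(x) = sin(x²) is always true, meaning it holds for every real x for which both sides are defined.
No, this is NOT an identity.

Claim: sin²(x) = sin(x²).
Test a specific point where both sides are defined: x = π.
LHS = sin²(x) ≈ 0.0000
RHS = sin(x²) ≈ -0.4303
Since 0.0000 ≠ -0.4303, the equation fails at this point, so it cannot hold for every real x for which both sides are defined.
sin²(x) means (sin x)², squaring the output; sin(x²) squares the input. These are different functions.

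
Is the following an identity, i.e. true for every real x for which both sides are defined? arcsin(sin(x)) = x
No, this is NOT an identity.

Claim: arcsin(sin(x)) = x.
Test a specific point where both sides are defined: x = π.
LHS = arcsin(sin(x)) ≈ 0.0000
RHS = x ≈ 3.1416
Since 0.0000 ≠ 3.1416, the equation fails at this point, so it cannot hold for every real x for which both sides are defined.
arcsin only returns values in [-π/2, π/2], so arcsin(sin(x)) = x holds only for x in that interval, not for all real x.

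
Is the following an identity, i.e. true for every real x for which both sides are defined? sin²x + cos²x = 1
Yes, this is an identity.

Claim: sin²x + cos²x = 1.
Reasoning: The point (cos x, sin x) lies on the unit circle X² + Y² = 1, so cos²x + sin²x = 1 for every real x.
So the two sides agree for every real x for which both sides are defined.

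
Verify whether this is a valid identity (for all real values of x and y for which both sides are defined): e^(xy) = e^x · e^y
No, this is NOT an identity.

Claim: e^(xy) = e^x · e^y.
Test a specific point where both sides are defined: x = -1, y = 5.
LHS = e^(xy) ≈ 0.0067
RHS = e^x · e^y ≈ 54.5982
Since 0.0067 ≠ 54.5982, the equation fails at this point, so it cannot hold for all real values of x and y for which both sides are defined.
e^x · e^y = e^(x+y), not e^(xy).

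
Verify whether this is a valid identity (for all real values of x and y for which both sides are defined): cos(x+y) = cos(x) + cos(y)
No, this is NOT an identity.

Claim: cos(x+y) = cos(x) + cos(y).
Test a specific point where both sides are defined: x = -π/3, y = 3π/4.
LHS = cos(x+y) ≈ 0.2588
RHS = cos(x) + cos(y) ≈ -0.2071
Since 0.2588 ≠ -0.2071, the equation fails at this point, so it cannot hold for all real values of x and y for which both sides are defined.
The correct expansion is cos(x+y) = cos(x)cos(y) - sin(x)sin(y); cosine is not additive.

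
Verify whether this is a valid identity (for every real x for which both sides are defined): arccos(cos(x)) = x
Claim: arccos(cos(x)) = x.
Test a specific point where both sides are defined: x = -π/6.
LHS = arccos(cos(x)) ≈ 0.5236
RHS = x ≈ -0.5236
Since 0.5236 ≠ -0.5236, the equation fails at this point, so it cannot hold for every real x for which both sides are defined.
arccos only returns values in [0, π], so arccos(cos(x)) = x holds only for x in that interval, not for all real x.

Conclusion: No, this is NOT an identity.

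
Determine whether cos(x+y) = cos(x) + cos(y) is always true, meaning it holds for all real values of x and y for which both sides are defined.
No, this is NOT an identity.

Claim: cos(x+y) = cos(x) + cos(y).
Test a specific point where both sides are defined: x = π, y = π/6.
LHS = cos(x+y) ≈ -0.8660
RHS = cos(x) + cos(y) ≈ -0.1340
Since -0.8660 ≠ -0.1340, the equation fails at this point, so it cannot hold for all real values of x and y for which both sides are defined.
The correct expansion is cos(x+y) = cos(x)cos(y) - sin(x)sin(y); cosine is not additive.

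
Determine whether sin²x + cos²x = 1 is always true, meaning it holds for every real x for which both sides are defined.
Yes, this is an identity.

Claim: sin²x + cos²x = 1.
Reasoning: The point (cos x, sin x) lies on the unit circle X² + Y² = 1, so cos²x + sin²x = 1 for every real x.
So the two sides agree for every real x for which both sides are defined.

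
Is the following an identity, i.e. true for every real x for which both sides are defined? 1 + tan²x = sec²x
Yes, this is an identity.

Claim: 1 + tan²x = sec²x.
Reasoning: Start from sin²x + cos²x = 1 and divide every term by cos²x (allowed wherever tan x and sec x are defined): tan²x + 1 = 1/cos²x = sec²x.
So the two sides agree for every real x for which both sides are defined.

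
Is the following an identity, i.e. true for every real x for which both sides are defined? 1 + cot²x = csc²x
Claim: 1 + cot²x = csc²x.
Reasoning: Start from sin²x + cos²x = 1 and divide every term by sin²x (allowed wherever cot x and csc x are defined): 1 + cot²x = 1/sin²x = csc²x.
So the two sides agree for every real x for which both sides are defined.

Conclusion: Yes, this is an identity.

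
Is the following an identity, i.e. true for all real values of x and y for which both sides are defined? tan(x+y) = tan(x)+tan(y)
No, this is NOT an identity.

Claim: tan(x+y) = tan(x)+tan(y).
Test a specific point where both sides are defined: x = 2π/3, y = π/4.
LHS = tan(x+y) ≈ -0.2679
RHS = tan(x)+tan(y) ≈ -0.7321
Since -0.2679 ≠ -0.7321, the equation fails at this point, so it cannot hold for all real values of x and y for which both sides are defined.
The correct formula is tan(x+y) = (tan(x) + tan(y))/(1 - tan(x)tan(y)).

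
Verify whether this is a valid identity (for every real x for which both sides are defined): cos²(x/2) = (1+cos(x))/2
Claim: cos²(x/2) = (1+cos(x))/2.
Reasoning: Use cos(2θ) = 2cos²θ - 1 with θ = x/2: cos(x) = 2cos²(x/2) - 1. Solving for cos²(x/2) gives (1 + cos(x))/2.
So the two sides agree for every real x for which both sides are defined.

Conclusion: Yes, this is an identity.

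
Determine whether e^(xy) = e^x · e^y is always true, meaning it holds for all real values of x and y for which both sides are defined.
Claim: e^(xy) = e^x · e^y.
Test a specific point where both sides are defined: x = 4, y = -2.
LHS = e^(xy) ≈ 0.0003
RHS = e^x · e^y ≈ 7.3891
Since 0.0003 ≠ 7.3891, the equation fails at this point, so it cannot hold for all real values of x and y for which both sides are defined.
e^x · e^y = e^(x+y), not e^(xy).

Conclusion: No, this is NOT an identity.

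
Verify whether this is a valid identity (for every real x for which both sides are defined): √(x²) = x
Claim: √(x²) = x.
Test a specific point where both sides are defined: x = -3.
LHS = √(x²) ≈ 3.0000
RHS = x ≈ -3.0000
Since 3.0000 ≠ -3.0000, the equation fails at this point, so it cannot hold for every real x for which both sides are defined.
√(x²) = |x|, which differs from x whenever x < 0 (both sides are defined for every real x).

Conclusion: No, this is NOT an identity.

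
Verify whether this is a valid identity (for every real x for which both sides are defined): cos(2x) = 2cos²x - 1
Claim: cos(2x) = 2cos²x - 1.
Reasoning: cos(2x) = cos²x - sin²x. Replace sin²x by 1 - cos²x: cos²x - (1 - cos²x) = 2cos²x - 1.
So the two sides agree for every real x for which both sides are defined.

Conclusion: Yes, this is an identity.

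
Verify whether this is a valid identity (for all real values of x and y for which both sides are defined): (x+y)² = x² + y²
Claim: (x+y)² = x² + y².
Test a specific point where both sides are defined: x = -2, y = -1.
LHS = (x+y)² ≈ 9.0000
RHS = x² + y² ≈ 5.0000
Since 9.0000 ≠ 5.0000, the equation fails at this point, so it cannot hold for all real values of x and y for which both sides are defined.
The correct expansion is (x+y)² = x² + 2xy + y²; the cross term 2xy is missing.

Conclusion: No, this is NOT an identity.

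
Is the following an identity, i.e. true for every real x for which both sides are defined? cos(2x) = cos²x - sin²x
Yes, this is an identity.

Claim: cos(2x) = cos²x - sin²x.
Reasoning: Put y = x in the addition formula cos(x+y) = cos(x)cos(y) - sin(x)sin(y): cos(2x) = cos²x - sin²x.
So the two sides agree for every real x for which both sides are defined.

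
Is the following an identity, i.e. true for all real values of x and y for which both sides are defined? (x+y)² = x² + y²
Claim: (x+y)² = x² + y².
Test a specific point where both sides are defined: x = 1, y = -3.
LHS = (x+y)² ≈ 4.0000
RHS = x² + y² ≈ 10.0000
Since 4.0000 ≠ 10.0000, the equation fails at this point, so it cannot hold for all real values of x and y for which both sides are defined.
The correct expansion is (x+y)² = x² + 2xy + y²; the cross term 2xy is missing.

Conclusion: No, this is NOT an identity.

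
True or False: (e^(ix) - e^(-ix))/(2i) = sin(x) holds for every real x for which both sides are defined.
Claim: (e^(ix) - e^(-ix))/(2i) = sin(x).
Reasoning: By Euler's formula e^(ix) = cos(x) + i·sin(x) and e^(-ix) = cos(x) - i·sin(x). Subtracting cancels the cosine terms: e^(ix) - e^(-ix) = 2i·sin(x); divide by 2i.
So the two sides agree for every real x for which both sides are defined.

Conclusion: True.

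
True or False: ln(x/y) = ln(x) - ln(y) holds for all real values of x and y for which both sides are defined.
Claim: ln(x/y) = ln(x) - ln(y).
Reasoning: Both sides are simultaneously defined only when x, y > 0. Write x = e^p, y = e^q. Then x/y = e^(p-q), so ln(x/y) = p - q = ln(x) - ln(y).
So the two sides agree for all real values of x and y for which both sides are defined.

Conclusion: True.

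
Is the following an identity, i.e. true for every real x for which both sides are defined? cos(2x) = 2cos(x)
Claim: cos(2x) = 2cos(x).
Test a specific point where both sides are defined: x = -π/4.
LHS = cos(2x) ≈ 0.0000
RHS = 2cos(x) ≈ 1.4142
Since 0.0000 ≠ 1.4142, the equation fails at this point, so it cannot hold for every real x for which both sides are defined.
The correct double-angle formula is cos(2x) = cos²x - sin²x.

Conclusion: No, this is NOT an identity.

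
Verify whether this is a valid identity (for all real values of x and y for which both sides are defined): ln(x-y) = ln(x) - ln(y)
Claim: ln(x-y) = ln(x) - ln(y).
Test a specific point where both sides are defined: x = 4, y = 1.
LHS = ln(x-y) ≈ 1.0986
RHS = ln(x) - ln(y) ≈ 1.3863
Since 1.0986 ≠ 1.3863, the equation fails at this point, so it cannot hold for all real values of x and y for which both sides are defined.
ln(x) - ln(y) = ln(x/y), not ln(x-y).

Conclusion: No, this is NOT an identity.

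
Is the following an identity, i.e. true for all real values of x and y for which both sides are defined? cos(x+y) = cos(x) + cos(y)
No, this is NOT an identity.

Claim: cos(x+y) = cos(x) + cos(y).
Test a specific point where both sides are defined: x = -π/6, y = 2π/3.
LHS = cos(x+y) ≈ 0.0000
RHS = cos(x) + cos(y) ≈ 0.3660
Since 0.0000 ≠ 0.3660, the equation fails at this point, so it cannot hold for all real values of x and y for which both sides are defined.
The correct expansion is cos(x+y) = cos(x)cos(y) - sin(x)sin(y); cosine is not additive.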